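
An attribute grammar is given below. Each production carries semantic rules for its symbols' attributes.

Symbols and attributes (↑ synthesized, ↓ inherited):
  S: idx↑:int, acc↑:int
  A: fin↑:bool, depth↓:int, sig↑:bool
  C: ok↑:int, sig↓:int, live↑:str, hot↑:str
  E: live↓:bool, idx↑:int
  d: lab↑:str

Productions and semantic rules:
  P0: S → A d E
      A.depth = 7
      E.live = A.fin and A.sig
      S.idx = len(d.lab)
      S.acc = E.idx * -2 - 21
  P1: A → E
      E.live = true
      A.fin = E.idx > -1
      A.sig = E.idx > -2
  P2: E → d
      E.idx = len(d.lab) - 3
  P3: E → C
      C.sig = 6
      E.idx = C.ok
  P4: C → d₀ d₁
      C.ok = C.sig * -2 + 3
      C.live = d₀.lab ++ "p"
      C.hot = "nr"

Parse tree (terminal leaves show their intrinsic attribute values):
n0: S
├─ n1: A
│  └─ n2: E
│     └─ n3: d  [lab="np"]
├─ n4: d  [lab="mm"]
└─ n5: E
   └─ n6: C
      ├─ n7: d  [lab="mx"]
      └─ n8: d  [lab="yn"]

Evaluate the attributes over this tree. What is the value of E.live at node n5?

false

1. n1.depth = 7  [7]
2. n2.live = true  [true]
3. n3.lab = "np"  [terminal]
4. n2.idx = -1  [len(d.lab) - 3]
5. n1.fin = false  [E.idx > -1]
6. n1.sig = true  [E.idx > -2]
7. n4.lab = "mm"  [terminal]
8. n5.live = false  [A.fin and A.sig]
9. n6.sig = 6  [6]
10. n7.lab = "mx"  [terminal]
11. n8.lab = "yn"  [terminal]
12. n6.ok = -9  [C.sig * -2 + 3]
13. n6.live = "mxp"  [d₀.lab ++ "p"]
14. n6.hot = "nr"  ["nr"]
15. n5.idx = -9  [C.ok]
16. n0.idx = 2  [len(d.lab)]
17. n0.acc = -3  [E.idx * -2 - 21]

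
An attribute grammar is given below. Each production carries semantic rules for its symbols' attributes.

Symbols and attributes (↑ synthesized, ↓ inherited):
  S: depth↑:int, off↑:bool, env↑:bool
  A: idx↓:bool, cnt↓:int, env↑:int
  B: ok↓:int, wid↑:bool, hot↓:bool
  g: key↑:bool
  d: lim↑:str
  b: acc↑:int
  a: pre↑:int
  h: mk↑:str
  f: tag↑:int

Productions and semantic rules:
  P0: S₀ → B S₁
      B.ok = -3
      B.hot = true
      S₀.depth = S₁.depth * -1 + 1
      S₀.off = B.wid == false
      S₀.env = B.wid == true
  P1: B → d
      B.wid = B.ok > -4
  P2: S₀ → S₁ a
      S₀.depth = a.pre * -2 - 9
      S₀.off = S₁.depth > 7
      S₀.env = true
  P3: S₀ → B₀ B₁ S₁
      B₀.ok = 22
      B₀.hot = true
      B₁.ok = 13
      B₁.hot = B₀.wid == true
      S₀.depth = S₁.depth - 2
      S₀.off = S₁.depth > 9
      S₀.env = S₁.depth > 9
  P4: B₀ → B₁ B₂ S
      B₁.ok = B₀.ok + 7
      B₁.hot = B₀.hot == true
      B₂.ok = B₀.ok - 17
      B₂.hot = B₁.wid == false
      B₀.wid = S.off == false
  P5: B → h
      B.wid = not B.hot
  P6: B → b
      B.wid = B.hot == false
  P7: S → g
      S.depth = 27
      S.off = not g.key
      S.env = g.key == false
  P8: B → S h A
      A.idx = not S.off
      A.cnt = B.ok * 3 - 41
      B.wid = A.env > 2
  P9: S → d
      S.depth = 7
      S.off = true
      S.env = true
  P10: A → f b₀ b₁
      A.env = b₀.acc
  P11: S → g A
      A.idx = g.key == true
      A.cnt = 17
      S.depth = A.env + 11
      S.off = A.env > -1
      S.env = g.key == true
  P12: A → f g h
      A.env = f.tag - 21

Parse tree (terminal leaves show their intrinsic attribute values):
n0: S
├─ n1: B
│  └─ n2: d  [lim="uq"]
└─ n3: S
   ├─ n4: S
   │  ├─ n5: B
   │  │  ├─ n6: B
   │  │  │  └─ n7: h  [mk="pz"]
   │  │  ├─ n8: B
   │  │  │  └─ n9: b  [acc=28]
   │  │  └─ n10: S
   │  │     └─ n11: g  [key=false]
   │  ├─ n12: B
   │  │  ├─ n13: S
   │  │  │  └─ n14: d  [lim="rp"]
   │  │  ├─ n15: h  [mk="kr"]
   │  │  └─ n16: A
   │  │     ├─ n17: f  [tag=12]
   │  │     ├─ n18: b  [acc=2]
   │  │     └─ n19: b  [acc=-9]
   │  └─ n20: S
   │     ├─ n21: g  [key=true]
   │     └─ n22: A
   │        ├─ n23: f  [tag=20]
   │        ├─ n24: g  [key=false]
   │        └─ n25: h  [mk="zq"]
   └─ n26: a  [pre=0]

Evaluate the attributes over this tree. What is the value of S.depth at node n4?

1. n1.ok = -3  [-3]
2. n1.hot = true  [true]
3. n2.lim = "uq"  [terminal]
4. n1.wid = true  [B.ok > -4]
5. n5.ok = 22  [22]
6. n5.hot = true  [true]
7. n6.ok = 29  [B₀.ok + 7]
8. n6.hot = true  [B₀.hot == true]
9. n7.mk = "pz"  [terminal]
10. n6.wid = false  [not B.hot]
11. n8.ok = 5  [B₀.ok - 17]
12. n8.hot = true  [B₁.wid == false]
13. n9.acc = 28  [terminal]
14. n8.wid = false  [B.hot == false]
15. n11.key = false  [terminal]
16. n10.depth = 27  [27]
17. n10.off = true  [not g.key]
18. n10.env = true  [g.key == false]
19. n5.wid = false  [S.off == false]
20. n12.ok = 13  [13]
21. n12.hot = false  [B₀.wid == true]
22. n14.lim = "rp"  [terminal]
23. n13.depth = 7  [7]
24. n13.off = true  [true]
25. n13.env = true  [true]
26. n15.mk = "kr"  [terminal]
27. n16.idx = false  [not S.off]
28. n16.cnt = -2  [B.ok * 3 - 41]
29. n17.tag = 12  [terminal]
30. n18.acc = 2  [terminal]
31. n19.acc = -9  [terminal]
32. n16.env = 2  [b₀.acc]
33. n12.wid = false  [A.env > 2]
34. n21.key = true  [terminal]
35. n22.idx = true  [g.key == true]
36. n22.cnt = 17  [17]
37. n23.tag = 20  [terminal]
38. n24.key = false  [terminal]
39. n25.mk = "zq"  [terminal]
40. n22.env = -1  [f.tag - 21]
41. n20.depth = 10  [A.env + 11]
42. n20.off = false  [A.env > -1]
43. n20.env = true  [g.key == true]
44. n4.depth = 8  [S₁.depth - 2]
45. n4.off = true  [S₁.depth > 9]
46. n4.env = true  [S₁.depth > 9]
47. n26.pre = 0  [terminal]
48. n3.depth = -9  [a.pre * -2 - 9]
49. n3.off = true  [S₁.depth > 7]
50. n3.env = true  [true]
51. n0.depth = 10  [S₁.depth * -1 + 1]
52. n0.off = false  [B.wid == false]
53. n0.env = true  [B.wid == true]

8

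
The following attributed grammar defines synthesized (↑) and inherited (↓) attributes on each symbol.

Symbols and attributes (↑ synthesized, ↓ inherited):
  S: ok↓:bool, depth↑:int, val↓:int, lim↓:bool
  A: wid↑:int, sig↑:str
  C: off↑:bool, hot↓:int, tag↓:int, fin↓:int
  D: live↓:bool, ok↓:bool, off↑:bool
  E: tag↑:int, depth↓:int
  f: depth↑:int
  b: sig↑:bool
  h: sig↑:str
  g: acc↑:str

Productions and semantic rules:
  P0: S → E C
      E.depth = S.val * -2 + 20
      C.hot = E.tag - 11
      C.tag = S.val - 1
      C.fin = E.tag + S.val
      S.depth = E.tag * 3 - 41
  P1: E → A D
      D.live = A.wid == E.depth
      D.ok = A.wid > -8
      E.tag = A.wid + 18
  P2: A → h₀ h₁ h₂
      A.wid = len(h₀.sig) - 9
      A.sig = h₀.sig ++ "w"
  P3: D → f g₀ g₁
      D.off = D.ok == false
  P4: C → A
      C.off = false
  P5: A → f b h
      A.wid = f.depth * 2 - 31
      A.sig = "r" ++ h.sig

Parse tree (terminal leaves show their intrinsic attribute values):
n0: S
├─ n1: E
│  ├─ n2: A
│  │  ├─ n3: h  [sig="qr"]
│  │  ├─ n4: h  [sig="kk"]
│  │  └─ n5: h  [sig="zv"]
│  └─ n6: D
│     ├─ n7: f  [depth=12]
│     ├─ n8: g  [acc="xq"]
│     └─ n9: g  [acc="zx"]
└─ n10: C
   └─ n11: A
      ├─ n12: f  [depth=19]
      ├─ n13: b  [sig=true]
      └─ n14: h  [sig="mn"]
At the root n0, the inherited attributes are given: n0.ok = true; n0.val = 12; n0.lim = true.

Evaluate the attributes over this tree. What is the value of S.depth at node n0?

-8

1. n0.ok = true  [given at root]
2. n0.val = 12  [given at root]
3. n0.lim = true  [given at root]
4. n1.depth = -4  [S.val * -2 + 20]
5. n3.sig = "qr"  [terminal]
6. n4.sig = "kk"  [terminal]
7. n5.sig = "zv"  [terminal]
8. n2.wid = -7  [len(h₀.sig) - 9]
9. n2.sig = "qrw"  [h₀.sig ++ "w"]
10. n6.live = false  [A.wid == E.depth]
11. n6.ok = true  [A.wid > -8]
12. n7.depth = 12  [terminal]
13. n8.acc = "xq"  [terminal]
14. n9.acc = "zx"  [terminal]
15. n6.off = false  [D.ok == false]
16. n1.tag = 11  [A.wid + 18]
17. n10.hot = 0  [E.tag - 11]
18. n10.tag = 11  [S.val - 1]
19. n10.fin = 23  [E.tag + S.val]
20. n12.depth = 19  [terminal]
21. n13.sig = true  [terminal]
22. n14.sig = "mn"  [terminal]
23. n11.wid = 7  [f.depth * 2 - 31]
24. n11.sig = "rmn"  ["r" ++ h.sig]
25. n10.off = false  [false]
26. n0.depth = -8  [E.tag * 3 - 41]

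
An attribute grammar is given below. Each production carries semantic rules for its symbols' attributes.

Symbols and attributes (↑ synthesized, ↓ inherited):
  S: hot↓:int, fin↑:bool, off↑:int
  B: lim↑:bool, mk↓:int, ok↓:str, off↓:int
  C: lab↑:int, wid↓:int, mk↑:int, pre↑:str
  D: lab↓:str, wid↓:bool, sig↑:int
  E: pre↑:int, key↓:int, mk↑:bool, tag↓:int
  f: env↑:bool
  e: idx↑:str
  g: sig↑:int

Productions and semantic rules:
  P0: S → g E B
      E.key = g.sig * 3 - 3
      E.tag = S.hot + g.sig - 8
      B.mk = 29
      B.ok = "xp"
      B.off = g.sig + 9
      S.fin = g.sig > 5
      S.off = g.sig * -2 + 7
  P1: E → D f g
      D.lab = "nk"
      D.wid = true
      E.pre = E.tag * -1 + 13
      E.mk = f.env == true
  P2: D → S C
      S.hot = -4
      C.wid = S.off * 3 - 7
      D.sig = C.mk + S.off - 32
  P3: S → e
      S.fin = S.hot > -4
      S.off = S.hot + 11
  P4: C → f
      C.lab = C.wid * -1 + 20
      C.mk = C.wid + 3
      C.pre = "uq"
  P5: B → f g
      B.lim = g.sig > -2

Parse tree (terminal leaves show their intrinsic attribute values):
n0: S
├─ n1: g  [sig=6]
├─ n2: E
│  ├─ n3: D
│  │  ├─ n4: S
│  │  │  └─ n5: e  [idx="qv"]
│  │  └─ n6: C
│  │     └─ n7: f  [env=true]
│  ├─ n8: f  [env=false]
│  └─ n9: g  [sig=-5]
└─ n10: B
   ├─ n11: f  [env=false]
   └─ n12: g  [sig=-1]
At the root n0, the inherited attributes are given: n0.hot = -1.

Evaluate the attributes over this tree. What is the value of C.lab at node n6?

6

1. n0.hot = -1  [given at root]
2. n1.sig = 6  [terminal]
3. n2.key = 15  [g.sig * 3 - 3]
4. n2.tag = -3  [S.hot + g.sig - 8]
5. n3.lab = "nk"  ["nk"]
6. n3.wid = true  [true]
7. n4.hot = -4  [-4]
8. n5.idx = "qv"  [terminal]
9. n4.fin = false  [S.hot > -4]
10. n4.off = 7  [S.hot + 11]
11. n6.wid = 14  [S.off * 3 - 7]
12. n7.env = true  [terminal]
13. n6.lab = 6  [C.wid * -1 + 20]
14. n6.mk = 17  [C.wid + 3]
15. n6.pre = "uq"  ["uq"]
16. n3.sig = -8  [C.mk + S.off - 32]
17. n8.env = false  [terminal]
18. n9.sig = -5  [terminal]
19. n2.pre = 16  [E.tag * -1 + 13]
20. n2.mk = false  [f.env == true]
21. n10.mk = 29  [29]
22. n10.ok = "xp"  ["xp"]
23. n10.off = 15  [g.sig + 9]
24. n11.env = false  [terminal]
25. n12.sig = -1  [terminal]
26. n10.lim = true  [g.sig > -2]
27. n0.fin = true  [g.sig > 5]
28. n0.off = -5  [g.sig * -2 + 7]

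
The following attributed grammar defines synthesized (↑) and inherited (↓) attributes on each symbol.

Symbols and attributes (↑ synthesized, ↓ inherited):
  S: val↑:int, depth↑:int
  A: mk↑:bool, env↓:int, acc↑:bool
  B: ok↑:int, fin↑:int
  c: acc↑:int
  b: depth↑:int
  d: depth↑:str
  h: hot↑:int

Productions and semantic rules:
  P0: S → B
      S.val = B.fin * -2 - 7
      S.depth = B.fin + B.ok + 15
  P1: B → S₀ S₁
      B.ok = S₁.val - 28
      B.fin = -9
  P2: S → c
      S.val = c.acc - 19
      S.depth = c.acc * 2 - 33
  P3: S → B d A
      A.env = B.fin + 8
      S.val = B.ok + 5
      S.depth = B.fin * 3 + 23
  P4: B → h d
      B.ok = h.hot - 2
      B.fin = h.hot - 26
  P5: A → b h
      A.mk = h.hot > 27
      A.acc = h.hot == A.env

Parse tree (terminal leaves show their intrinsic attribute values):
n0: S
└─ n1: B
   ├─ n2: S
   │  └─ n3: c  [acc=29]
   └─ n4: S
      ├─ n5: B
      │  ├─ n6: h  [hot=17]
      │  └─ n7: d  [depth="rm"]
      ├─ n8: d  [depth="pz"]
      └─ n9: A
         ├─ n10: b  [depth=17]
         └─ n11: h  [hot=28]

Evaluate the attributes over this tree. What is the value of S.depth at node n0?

1. n3.acc = 29  [terminal]
2. n2.val = 10  [c.acc - 19]
3. n2.depth = 25  [c.acc * 2 - 33]
4. n6.hot = 17  [terminal]
5. n7.depth = "rm"  [terminal]
6. n5.ok = 15  [h.hot - 2]
7. n5.fin = -9  [h.hot - 26]
8. n8.depth = "pz"  [terminal]
9. n9.env = -1  [B.fin + 8]
10. n10.depth = 17  [terminal]
11. n11.hot = 28  [terminal]
12. n9.mk = true  [h.hot > 27]
13. n9.acc = false  [h.hot == A.env]
14. n4.val = 20  [B.ok + 5]
15. n4.depth = -4  [B.fin * 3 + 23]
16. n1.ok = -8  [S₁.val - 28]
17. n1.fin = -9  [-9]
18. n0.val = 11  [B.fin * -2 - 7]
19. n0.depth = -2  [B.fin + B.ok + 15]

-2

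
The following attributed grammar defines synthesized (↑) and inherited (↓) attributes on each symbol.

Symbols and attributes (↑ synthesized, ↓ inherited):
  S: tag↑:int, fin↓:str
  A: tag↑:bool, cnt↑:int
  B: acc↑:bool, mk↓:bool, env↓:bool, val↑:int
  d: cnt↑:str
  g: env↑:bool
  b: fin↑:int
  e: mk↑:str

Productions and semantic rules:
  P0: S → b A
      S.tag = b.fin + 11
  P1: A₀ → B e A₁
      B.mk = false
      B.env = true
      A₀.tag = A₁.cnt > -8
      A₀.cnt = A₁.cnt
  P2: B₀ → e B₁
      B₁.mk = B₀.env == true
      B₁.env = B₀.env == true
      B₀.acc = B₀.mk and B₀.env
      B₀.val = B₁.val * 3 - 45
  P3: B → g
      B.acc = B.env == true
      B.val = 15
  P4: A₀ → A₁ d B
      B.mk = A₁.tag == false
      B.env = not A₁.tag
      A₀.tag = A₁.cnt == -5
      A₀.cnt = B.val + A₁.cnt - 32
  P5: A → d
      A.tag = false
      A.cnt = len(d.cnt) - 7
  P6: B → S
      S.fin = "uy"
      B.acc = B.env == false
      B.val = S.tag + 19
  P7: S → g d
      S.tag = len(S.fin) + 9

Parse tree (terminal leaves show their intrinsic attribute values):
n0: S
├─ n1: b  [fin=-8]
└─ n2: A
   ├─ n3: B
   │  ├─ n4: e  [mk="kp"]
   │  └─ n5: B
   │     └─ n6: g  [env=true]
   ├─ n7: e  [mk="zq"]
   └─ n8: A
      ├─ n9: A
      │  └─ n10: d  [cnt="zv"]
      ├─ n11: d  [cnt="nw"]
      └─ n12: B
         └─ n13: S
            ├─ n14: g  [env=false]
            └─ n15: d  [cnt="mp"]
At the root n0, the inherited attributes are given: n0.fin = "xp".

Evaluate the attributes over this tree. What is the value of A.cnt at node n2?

1. n0.fin = "xp"  [given at root]
2. n1.fin = -8  [terminal]
3. n3.mk = false  [false]
4. n3.env = true  [true]
5. n4.mk = "kp"  [terminal]
6. n5.mk = true  [B₀.env == true]
7. n5.env = true  [B₀.env == true]
8. n6.env = true  [terminal]
9. n5.acc = true  [B.env == true]
10. n5.val = 15  [15]
11. n3.acc = false  [B₀.mk and B₀.env]
12. n3.val = 0  [B₁.val * 3 - 45]
13. n7.mk = "zq"  [terminal]
14. n10.cnt = "zv"  [terminal]
15. n9.tag = false  [false]
16. n9.cnt = -5  [len(d.cnt) - 7]
17. n11.cnt = "nw"  [terminal]
18. n12.mk = true  [A₁.tag == false]
19. n12.env = true  [not A₁.tag]
20. n13.fin = "uy"  ["uy"]
21. n14.env = false  [terminal]
22. n15.cnt = "mp"  [terminal]
23. n13.tag = 11  [len(S.fin) + 9]
24. n12.acc = false  [B.env == false]
25. n12.val = 30  [S.tag + 19]
26. n8.tag = true  [A₁.cnt == -5]
27. n8.cnt = -7  [B.val + A₁.cnt - 32]
28. n2.tag = true  [A₁.cnt > -8]
29. n2.cnt = -7  [A₁.cnt]
30. n0.tag = 3  [b.fin + 11]

-7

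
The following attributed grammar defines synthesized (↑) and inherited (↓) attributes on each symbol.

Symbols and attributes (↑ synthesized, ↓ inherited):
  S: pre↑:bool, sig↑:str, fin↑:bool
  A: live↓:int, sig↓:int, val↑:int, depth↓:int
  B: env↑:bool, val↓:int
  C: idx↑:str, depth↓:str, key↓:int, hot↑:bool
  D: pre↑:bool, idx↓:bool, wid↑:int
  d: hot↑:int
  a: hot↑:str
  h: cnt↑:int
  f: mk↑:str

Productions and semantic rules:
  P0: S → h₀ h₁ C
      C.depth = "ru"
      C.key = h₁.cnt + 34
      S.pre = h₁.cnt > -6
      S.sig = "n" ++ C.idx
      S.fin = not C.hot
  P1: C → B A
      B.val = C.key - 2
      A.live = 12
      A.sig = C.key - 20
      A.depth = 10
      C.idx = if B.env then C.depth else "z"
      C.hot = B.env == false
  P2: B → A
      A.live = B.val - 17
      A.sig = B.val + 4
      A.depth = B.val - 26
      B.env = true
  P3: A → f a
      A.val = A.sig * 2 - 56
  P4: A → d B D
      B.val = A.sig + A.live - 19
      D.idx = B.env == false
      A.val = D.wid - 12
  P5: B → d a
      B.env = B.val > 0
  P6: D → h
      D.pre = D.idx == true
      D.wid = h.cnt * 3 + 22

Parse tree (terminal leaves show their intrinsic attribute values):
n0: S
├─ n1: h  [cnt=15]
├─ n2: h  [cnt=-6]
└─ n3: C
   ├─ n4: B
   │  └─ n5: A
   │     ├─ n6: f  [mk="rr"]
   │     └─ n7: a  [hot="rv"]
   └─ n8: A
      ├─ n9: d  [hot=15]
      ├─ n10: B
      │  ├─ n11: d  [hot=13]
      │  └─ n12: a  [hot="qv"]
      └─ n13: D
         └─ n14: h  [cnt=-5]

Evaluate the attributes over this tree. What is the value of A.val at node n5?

1. n1.cnt = 15  [terminal]
2. n2.cnt = -6  [terminal]
3. n3.depth = "ru"  ["ru"]
4. n3.key = 28  [h₁.cnt + 34]
5. n4.val = 26  [C.key - 2]
6. n5.live = 9  [B.val - 17]
7. n5.sig = 30  [B.val + 4]
8. n5.depth = 0  [B.val - 26]
9. n6.mk = "rr"  [terminal]
10. n7.hot = "rv"  [terminal]
11. n5.val = 4  [A.sig * 2 - 56]
12. n4.env = true  [true]
13. n8.live = 12  [12]
14. n8.sig = 8  [C.key - 20]
15. n8.depth = 10  [10]
16. n9.hot = 15  [terminal]
17. n10.val = 1  [A.sig + A.live - 19]
18. n11.hot = 13  [terminal]
19. n12.hot = "qv"  [terminal]
20. n10.env = true  [B.val > 0]
21. n13.idx = false  [B.env == false]
22. n14.cnt = -5  [terminal]
23. n13.pre = false  [D.idx == true]
24. n13.wid = 7  [h.cnt * 3 + 22]
25. n8.val = -5  [D.wid - 12]
26. n3.idx = "ru"  [if B.env then C.depth else "z"]
27. n3.hot = false  [B.env == false]
28. n0.pre = false  [h₁.cnt > -6]
29. n0.sig = "nru"  ["n" ++ C.idx]
30. n0.fin = true  [not C.hot]

4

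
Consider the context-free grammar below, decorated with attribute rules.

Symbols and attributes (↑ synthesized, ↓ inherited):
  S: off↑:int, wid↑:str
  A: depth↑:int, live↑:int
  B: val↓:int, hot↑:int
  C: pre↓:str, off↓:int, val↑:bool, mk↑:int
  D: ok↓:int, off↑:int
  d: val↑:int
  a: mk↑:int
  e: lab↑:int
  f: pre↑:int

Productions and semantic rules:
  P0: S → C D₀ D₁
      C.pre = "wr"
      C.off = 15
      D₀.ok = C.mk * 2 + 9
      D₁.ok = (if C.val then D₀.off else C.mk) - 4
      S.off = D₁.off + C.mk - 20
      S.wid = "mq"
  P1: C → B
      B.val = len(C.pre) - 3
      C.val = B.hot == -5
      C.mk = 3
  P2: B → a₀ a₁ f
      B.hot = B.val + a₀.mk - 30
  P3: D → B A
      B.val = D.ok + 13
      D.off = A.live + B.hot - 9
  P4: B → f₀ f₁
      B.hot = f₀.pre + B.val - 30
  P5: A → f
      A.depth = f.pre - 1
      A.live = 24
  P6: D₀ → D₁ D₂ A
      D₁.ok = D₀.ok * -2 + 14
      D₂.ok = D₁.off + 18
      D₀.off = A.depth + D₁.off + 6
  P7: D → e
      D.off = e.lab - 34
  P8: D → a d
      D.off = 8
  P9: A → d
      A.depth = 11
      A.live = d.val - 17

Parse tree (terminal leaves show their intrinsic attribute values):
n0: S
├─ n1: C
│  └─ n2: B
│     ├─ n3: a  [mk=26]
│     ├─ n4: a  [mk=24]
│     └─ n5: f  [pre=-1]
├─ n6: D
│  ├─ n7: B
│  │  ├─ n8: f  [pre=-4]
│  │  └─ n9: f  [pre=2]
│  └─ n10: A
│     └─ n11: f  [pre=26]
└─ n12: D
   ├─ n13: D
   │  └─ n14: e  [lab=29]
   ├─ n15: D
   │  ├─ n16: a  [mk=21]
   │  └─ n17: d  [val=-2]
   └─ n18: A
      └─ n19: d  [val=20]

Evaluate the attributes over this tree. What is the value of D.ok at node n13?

4

1. n1.pre = "wr"  ["wr"]
2. n1.off = 15  [15]
3. n2.val = -1  [len(C.pre) - 3]
4. n3.mk = 26  [terminal]
5. n4.mk = 24  [terminal]
6. n5.pre = -1  [terminal]
7. n2.hot = -5  [B.val + a₀.mk - 30]
8. n1.val = true  [B.hot == -5]
9. n1.mk = 3  [3]
10. n6.ok = 15  [C.mk * 2 + 9]
11. n7.val = 28  [D.ok + 13]
12. n8.pre = -4  [terminal]
13. n9.pre = 2  [terminal]
14. n7.hot = -6  [f₀.pre + B.val - 30]
15. n11.pre = 26  [terminal]
16. n10.depth = 25  [f.pre - 1]
17. n10.live = 24  [24]
18. n6.off = 9  [A.live + B.hot - 9]
19. n12.ok = 5  [(if C.val then D₀.off else C.mk) - 4]
20. n13.ok = 4  [D₀.ok * -2 + 14]
21. n14.lab = 29  [terminal]
22. n13.off = -5  [e.lab - 34]
23. n15.ok = 13  [D₁.off + 18]
24. n16.mk = 21  [terminal]
25. n17.val = -2  [terminal]
26. n15.off = 8  [8]
27. n19.val = 20  [terminal]
28. n18.depth = 11  [11]
29. n18.live = 3  [d.val - 17]
30. n12.off = 12  [A.depth + D₁.off + 6]
31. n0.off = -5  [D₁.off + C.mk - 20]
32. n0.wid = "mq"  ["mq"]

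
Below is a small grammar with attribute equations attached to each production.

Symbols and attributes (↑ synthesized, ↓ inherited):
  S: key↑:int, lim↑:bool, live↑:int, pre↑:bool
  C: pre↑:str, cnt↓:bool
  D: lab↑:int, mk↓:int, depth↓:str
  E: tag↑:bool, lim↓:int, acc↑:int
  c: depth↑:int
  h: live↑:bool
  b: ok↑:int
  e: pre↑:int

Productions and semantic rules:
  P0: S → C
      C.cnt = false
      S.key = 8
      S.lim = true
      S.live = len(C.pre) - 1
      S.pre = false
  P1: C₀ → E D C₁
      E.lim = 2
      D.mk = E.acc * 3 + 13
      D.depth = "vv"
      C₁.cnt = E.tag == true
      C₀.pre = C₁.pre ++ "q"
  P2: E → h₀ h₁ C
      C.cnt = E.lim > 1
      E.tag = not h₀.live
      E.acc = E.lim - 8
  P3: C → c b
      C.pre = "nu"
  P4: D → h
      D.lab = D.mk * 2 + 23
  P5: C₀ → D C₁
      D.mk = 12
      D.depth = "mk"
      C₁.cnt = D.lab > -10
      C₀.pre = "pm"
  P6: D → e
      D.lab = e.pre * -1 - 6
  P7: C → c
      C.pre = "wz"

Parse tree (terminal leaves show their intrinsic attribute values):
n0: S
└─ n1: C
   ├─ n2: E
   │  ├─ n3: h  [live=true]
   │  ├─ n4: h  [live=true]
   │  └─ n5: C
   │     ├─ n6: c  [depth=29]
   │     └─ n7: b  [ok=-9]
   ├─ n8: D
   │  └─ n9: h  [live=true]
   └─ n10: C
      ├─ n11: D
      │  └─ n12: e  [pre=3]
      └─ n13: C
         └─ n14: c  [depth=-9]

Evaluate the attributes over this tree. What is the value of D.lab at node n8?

13

1. n1.cnt = false  [false]
2. n2.lim = 2  [2]
3. n3.live = true  [terminal]
4. n4.live = true  [terminal]
5. n5.cnt = true  [E.lim > 1]
6. n6.depth = 29  [terminal]
7. n7.ok = -9  [terminal]
8. n5.pre = "nu"  ["nu"]
9. n2.tag = false  [not h₀.live]
10. n2.acc = -6  [E.lim - 8]
11. n8.mk = -5  [E.acc * 3 + 13]
12. n8.depth = "vv"  ["vv"]
13. n9.live = true  [terminal]
14. n8.lab = 13  [D.mk * 2 + 23]
15. n10.cnt = false  [E.tag == true]
16. n11.mk = 12  [12]
17. n11.depth = "mk"  ["mk"]
18. n12.pre = 3  [terminal]
19. n11.lab = -9  [e.pre * -1 - 6]
20. n13.cnt = true  [D.lab > -10]
21. n14.depth = -9  [terminal]
22. n13.pre = "wz"  ["wz"]
23. n10.pre = "pm"  ["pm"]
24. n1.pre = "pmq"  [C₁.pre ++ "q"]
25. n0.key = 8  [8]
26. n0.lim = true  [true]
27. n0.live = 2  [len(C.pre) - 1]
28. n0.pre = false  [false]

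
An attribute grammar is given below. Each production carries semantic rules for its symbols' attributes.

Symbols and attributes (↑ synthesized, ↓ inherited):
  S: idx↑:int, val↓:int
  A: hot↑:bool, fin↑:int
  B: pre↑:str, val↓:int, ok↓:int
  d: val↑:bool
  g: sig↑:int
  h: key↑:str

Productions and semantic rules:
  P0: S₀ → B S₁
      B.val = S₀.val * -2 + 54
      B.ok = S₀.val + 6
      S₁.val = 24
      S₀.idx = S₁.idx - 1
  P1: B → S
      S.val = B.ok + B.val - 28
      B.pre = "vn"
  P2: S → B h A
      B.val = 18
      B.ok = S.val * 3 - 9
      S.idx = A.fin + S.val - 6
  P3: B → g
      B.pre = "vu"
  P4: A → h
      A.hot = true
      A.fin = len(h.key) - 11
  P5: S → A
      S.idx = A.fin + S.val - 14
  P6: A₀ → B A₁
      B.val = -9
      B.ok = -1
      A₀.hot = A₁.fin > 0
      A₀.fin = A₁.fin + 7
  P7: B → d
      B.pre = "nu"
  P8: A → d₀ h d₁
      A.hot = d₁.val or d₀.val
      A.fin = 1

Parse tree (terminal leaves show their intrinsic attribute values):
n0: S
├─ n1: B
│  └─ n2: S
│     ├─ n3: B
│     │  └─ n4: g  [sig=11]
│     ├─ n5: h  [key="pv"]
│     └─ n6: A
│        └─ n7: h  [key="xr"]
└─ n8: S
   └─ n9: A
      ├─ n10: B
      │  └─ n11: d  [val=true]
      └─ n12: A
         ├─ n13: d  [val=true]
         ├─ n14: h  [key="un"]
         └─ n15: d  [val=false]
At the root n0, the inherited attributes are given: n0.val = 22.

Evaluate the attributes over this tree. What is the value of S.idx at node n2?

1. n0.val = 22  [given at root]
2. n1.val = 10  [S₀.val * -2 + 54]
3. n1.ok = 28  [S₀.val + 6]
4. n2.val = 10  [B.ok + B.val - 28]
5. n3.val = 18  [18]
6. n3.ok = 21  [S.val * 3 - 9]
7. n4.sig = 11  [terminal]
8. n3.pre = "vu"  ["vu"]
9. n5.key = "pv"  [terminal]
10. n7.key = "xr"  [terminal]
11. n6.hot = true  [true]
12. n6.fin = -9  [len(h.key) - 11]
13. n2.idx = -5  [A.fin + S.val - 6]
14. n1.pre = "vn"  ["vn"]
15. n8.val = 24  [24]
16. n10.val = -9  [-9]
17. n10.ok = -1  [-1]
18. n11.val = true  [terminal]
19. n10.pre = "nu"  ["nu"]
20. n13.val = true  [terminal]
21. n14.key = "un"  [terminal]
22. n15.val = false  [terminal]
23. n12.hot = true  [d₁.val or d₀.val]
24. n12.fin = 1  [1]
25. n9.hot = true  [A₁.fin > 0]
26. n9.fin = 8  [A₁.fin + 7]
27. n8.idx = 18  [A.fin + S.val - 14]
28. n0.idx = 17  [S₁.idx - 1]

-5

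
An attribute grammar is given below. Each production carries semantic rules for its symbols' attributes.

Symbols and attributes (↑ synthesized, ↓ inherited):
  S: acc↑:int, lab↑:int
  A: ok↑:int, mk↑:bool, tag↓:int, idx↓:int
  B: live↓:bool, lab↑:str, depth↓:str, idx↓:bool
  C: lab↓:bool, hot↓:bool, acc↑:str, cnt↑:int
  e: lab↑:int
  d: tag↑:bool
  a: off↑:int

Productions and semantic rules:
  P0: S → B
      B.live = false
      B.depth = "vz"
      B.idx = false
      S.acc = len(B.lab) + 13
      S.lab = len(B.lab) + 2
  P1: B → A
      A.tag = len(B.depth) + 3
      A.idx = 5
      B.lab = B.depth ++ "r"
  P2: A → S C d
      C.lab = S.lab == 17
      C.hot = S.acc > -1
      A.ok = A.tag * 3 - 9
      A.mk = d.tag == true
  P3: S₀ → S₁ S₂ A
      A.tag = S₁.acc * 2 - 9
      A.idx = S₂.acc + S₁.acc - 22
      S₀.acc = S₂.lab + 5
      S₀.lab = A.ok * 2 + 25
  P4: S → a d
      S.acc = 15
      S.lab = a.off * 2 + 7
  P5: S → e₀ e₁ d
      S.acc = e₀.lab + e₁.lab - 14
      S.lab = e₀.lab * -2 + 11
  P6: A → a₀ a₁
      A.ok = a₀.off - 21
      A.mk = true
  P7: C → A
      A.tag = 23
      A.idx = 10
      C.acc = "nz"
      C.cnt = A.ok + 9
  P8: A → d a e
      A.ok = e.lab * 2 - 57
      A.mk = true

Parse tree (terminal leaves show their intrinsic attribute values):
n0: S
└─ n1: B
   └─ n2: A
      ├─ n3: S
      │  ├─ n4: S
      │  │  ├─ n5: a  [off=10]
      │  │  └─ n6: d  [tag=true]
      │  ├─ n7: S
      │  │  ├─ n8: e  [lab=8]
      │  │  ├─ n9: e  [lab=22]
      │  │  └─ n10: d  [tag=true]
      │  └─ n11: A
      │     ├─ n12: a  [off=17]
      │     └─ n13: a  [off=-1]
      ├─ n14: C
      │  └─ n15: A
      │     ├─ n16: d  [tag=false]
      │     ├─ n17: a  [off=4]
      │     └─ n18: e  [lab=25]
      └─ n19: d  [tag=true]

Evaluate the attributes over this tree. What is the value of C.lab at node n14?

1. n1.live = false  [false]
2. n1.depth = "vz"  ["vz"]
3. n1.idx = false  [false]
4. n2.tag = 5  [len(B.depth) + 3]
5. n2.idx = 5  [5]
6. n5.off = 10  [terminal]
7. n6.tag = true  [terminal]
8. n4.acc = 15  [15]
9. n4.lab = 27  [a.off * 2 + 7]
10. n8.lab = 8  [terminal]
11. n9.lab = 22  [terminal]
12. n10.tag = true  [terminal]
13. n7.acc = 16  [e₀.lab + e₁.lab - 14]
14. n7.lab = -5  [e₀.lab * -2 + 11]
15. n11.tag = 21  [S₁.acc * 2 - 9]
16. n11.idx = 9  [S₂.acc + S₁.acc - 22]
17. n12.off = 17  [terminal]
18. n13.off = -1  [terminal]
19. n11.ok = -4  [a₀.off - 21]
20. n11.mk = true  [true]
21. n3.acc = 0  [S₂.lab + 5]
22. n3.lab = 17  [A.ok * 2 + 25]
23. n14.lab = true  [S.lab == 17]
24. n14.hot = true  [S.acc > -1]
25. n15.tag = 23  [23]
26. n15.idx = 10  [10]
27. n16.tag = false  [terminal]
28. n17.off = 4  [terminal]
29. n18.lab = 25  [terminal]
30. n15.ok = -7  [e.lab * 2 - 57]
31. n15.mk = true  [true]
32. n14.acc = "nz"  ["nz"]
33. n14.cnt = 2  [A.ok + 9]
34. n19.tag = true  [terminal]
35. n2.ok = 6  [A.tag * 3 - 9]
36. n2.mk = true  [d.tag == true]
37. n1.lab = "vzr"  [B.depth ++ "r"]
38. n0.acc = 16  [len(B.lab) + 13]
39. n0.lab = 5  [len(B.lab) + 2]

true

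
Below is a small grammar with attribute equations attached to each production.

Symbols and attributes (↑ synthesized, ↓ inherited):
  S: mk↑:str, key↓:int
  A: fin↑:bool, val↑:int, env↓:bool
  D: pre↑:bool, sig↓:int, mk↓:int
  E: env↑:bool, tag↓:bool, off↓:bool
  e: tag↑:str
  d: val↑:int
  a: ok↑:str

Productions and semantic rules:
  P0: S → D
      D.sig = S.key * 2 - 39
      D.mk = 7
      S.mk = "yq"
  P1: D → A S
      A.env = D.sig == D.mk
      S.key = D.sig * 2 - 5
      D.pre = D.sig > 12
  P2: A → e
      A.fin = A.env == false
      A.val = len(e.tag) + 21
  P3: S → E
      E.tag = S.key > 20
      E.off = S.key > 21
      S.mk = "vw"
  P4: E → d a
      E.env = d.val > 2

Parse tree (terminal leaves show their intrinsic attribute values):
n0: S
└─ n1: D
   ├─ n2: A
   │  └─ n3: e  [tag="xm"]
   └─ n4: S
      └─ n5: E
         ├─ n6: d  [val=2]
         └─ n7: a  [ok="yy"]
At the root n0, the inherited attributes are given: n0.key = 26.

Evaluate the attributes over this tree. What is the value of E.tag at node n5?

1. n0.key = 26  [given at root]
2. n1.sig = 13  [S.key * 2 - 39]
3. n1.mk = 7  [7]
4. n2.env = false  [D.sig == D.mk]
5. n3.tag = "xm"  [terminal]
6. n2.fin = true  [A.env == false]
7. n2.val = 23  [len(e.tag) + 21]
8. n4.key = 21  [D.sig * 2 - 5]
9. n5.tag = true  [S.key > 20]
10. n5.off = false  [S.key > 21]
11. n6.val = 2  [terminal]
12. n7.ok = "yy"  [terminal]
13. n5.env = false  [d.val > 2]
14. n4.mk = "vw"  ["vw"]
15. n1.pre = true  [D.sig > 12]
16. n0.mk = "yq"  ["yq"]

true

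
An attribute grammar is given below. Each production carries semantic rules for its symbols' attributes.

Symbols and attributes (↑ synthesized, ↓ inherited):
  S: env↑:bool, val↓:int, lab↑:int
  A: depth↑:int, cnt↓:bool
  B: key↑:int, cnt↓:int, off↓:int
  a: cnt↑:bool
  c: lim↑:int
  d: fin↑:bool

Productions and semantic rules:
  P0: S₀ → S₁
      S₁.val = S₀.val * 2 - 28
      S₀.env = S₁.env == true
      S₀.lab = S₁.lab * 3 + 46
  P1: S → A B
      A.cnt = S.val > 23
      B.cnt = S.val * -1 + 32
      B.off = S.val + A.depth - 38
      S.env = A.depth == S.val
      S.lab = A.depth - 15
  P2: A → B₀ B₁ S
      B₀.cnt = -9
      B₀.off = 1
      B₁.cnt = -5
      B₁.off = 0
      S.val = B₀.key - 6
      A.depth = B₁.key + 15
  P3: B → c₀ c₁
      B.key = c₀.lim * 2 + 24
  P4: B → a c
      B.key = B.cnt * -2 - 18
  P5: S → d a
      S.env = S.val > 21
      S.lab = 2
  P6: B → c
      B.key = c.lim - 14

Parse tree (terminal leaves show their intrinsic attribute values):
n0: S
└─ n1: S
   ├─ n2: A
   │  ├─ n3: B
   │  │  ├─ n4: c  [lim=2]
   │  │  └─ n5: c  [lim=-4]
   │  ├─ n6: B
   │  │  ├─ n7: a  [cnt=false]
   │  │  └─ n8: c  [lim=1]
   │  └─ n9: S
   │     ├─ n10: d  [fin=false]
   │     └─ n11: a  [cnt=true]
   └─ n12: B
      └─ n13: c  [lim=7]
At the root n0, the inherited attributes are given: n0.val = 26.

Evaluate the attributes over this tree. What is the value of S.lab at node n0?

1. n0.val = 26  [given at root]
2. n1.val = 24  [S₀.val * 2 - 28]
3. n2.cnt = true  [S.val > 23]
4. n3.cnt = -9  [-9]
5. n3.off = 1  [1]
6. n4.lim = 2  [terminal]
7. n5.lim = -4  [terminal]
8. n3.key = 28  [c₀.lim * 2 + 24]
9. n6.cnt = -5  [-5]
10. n6.off = 0  [0]
11. n7.cnt = false  [terminal]
12. n8.lim = 1  [terminal]
13. n6.key = -8  [B.cnt * -2 - 18]
14. n9.val = 22  [B₀.key - 6]
15. n10.fin = false  [terminal]
16. n11.cnt = true  [terminal]
17. n9.env = true  [S.val > 21]
18. n9.lab = 2  [2]
19. n2.depth = 7  [B₁.key + 15]
20. n12.cnt = 8  [S.val * -1 + 32]
21. n12.off = -7  [S.val + A.depth - 38]
22. n13.lim = 7  [terminal]
23. n12.key = -7  [c.lim - 14]
24. n1.env = false  [A.depth == S.val]
25. n1.lab = -8  [A.depth - 15]
26. n0.env = false  [S₁.env == true]
27. n0.lab = 22  [S₁.lab * 3 + 46]

22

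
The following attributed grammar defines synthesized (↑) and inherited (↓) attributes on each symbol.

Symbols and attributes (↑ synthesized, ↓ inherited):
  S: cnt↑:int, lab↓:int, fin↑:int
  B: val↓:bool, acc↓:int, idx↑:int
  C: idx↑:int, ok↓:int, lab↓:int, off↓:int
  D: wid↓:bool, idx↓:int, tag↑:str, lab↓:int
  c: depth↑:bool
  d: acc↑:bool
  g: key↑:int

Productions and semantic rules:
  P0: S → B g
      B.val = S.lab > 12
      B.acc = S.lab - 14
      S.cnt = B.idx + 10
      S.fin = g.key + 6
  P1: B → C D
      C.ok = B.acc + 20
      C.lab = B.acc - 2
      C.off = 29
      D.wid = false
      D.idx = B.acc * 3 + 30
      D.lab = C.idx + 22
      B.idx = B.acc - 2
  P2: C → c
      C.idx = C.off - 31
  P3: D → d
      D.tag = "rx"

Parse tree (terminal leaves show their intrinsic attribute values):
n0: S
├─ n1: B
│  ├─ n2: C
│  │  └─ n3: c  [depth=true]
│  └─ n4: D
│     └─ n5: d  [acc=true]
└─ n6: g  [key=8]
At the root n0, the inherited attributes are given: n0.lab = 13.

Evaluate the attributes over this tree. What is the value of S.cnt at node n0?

7

1. n0.lab = 13  [given at root]
2. n1.val = true  [S.lab > 12]
3. n1.acc = -1  [S.lab - 14]
4. n2.ok = 19  [B.acc + 20]
5. n2.lab = -3  [B.acc - 2]
6. n2.off = 29  [29]
7. n3.depth = true  [terminal]
8. n2.idx = -2  [C.off - 31]
9. n4.wid = false  [false]
10. n4.idx = 27  [B.acc * 3 + 30]
11. n4.lab = 20  [C.idx + 22]
12. n5.acc = true  [terminal]
13. n4.tag = "rx"  ["rx"]
14. n1.idx = -3  [B.acc - 2]
15. n6.key = 8  [terminal]
16. n0.cnt = 7  [B.idx + 10]
17. n0.fin = 14  [g.key + 6]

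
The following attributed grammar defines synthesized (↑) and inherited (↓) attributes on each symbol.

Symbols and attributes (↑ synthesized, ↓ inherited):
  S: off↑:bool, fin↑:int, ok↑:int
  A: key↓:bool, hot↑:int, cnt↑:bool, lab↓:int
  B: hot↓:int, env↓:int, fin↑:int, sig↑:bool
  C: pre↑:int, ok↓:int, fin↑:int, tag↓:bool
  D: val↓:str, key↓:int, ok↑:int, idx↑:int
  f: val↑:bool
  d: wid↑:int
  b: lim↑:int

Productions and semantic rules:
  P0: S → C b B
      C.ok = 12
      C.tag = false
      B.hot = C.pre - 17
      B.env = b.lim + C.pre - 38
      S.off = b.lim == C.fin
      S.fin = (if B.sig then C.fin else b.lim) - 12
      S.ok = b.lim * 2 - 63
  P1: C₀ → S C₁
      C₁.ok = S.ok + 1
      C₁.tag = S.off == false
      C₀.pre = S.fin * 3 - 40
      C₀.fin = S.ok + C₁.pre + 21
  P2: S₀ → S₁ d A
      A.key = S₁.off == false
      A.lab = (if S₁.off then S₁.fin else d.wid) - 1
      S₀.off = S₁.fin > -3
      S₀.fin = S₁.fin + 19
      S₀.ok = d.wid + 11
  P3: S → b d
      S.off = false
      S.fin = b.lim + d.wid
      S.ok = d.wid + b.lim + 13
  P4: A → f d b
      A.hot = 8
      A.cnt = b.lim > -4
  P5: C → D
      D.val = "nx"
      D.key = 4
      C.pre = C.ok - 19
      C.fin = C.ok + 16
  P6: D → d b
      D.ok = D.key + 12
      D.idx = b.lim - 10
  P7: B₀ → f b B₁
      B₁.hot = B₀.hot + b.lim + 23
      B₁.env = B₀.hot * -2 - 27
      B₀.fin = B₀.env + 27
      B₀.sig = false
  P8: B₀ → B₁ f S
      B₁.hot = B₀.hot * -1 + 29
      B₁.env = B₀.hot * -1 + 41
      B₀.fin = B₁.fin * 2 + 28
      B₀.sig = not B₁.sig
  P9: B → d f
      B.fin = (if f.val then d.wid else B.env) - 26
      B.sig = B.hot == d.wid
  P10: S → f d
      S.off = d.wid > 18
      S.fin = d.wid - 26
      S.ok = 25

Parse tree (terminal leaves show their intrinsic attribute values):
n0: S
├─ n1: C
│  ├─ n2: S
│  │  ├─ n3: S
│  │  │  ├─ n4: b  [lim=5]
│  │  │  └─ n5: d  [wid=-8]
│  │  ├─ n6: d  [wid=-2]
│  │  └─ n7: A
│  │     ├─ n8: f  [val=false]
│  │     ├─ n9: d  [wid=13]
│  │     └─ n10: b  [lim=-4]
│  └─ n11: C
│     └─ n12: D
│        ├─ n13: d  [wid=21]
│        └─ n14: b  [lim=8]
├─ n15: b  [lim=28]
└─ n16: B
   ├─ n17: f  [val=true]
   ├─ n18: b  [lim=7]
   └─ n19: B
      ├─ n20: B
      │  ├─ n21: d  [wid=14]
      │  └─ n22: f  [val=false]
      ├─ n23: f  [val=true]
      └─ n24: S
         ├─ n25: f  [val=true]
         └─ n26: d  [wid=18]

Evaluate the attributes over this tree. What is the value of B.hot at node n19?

1. n1.ok = 12  [12]
2. n1.tag = false  [false]
3. n4.lim = 5  [terminal]
4. n5.wid = -8  [terminal]
5. n3.off = false  [false]
6. n3.fin = -3  [b.lim + d.wid]
7. n3.ok = 10  [d.wid + b.lim + 13]
8. n6.wid = -2  [terminal]
9. n7.key = true  [S₁.off == false]
10. n7.lab = -3  [(if S₁.off then S₁.fin else d.wid) - 1]
11. n8.val = false  [terminal]
12. n9.wid = 13  [terminal]
13. n10.lim = -4  [terminal]
14. n7.hot = 8  [8]
15. n7.cnt = false  [b.lim > -4]
16. n2.off = false  [S₁.fin > -3]
17. n2.fin = 16  [S₁.fin + 19]
18. n2.ok = 9  [d.wid + 11]
19. n11.ok = 10  [S.ok + 1]
20. n11.tag = true  [S.off == false]
21. n12.val = "nx"  ["nx"]
22. n12.key = 4  [4]
23. n13.wid = 21  [terminal]
24. n14.lim = 8  [terminal]
25. n12.ok = 16  [D.key + 12]
26. n12.idx = -2  [b.lim - 10]
27. n11.pre = -9  [C.ok - 19]
28. n11.fin = 26  [C.ok + 16]
29. n1.pre = 8  [S.fin * 3 - 40]
30. n1.fin = 21  [S.ok + C₁.pre + 21]
31. n15.lim = 28  [terminal]
32. n16.hot = -9  [C.pre - 17]
33. n16.env = -2  [b.lim + C.pre - 38]
34. n17.val = true  [terminal]
35. n18.lim = 7  [terminal]
36. n19.hot = 21  [B₀.hot + b.lim + 23]
37. n19.env = -9  [B₀.hot * -2 - 27]
38. n20.hot = 8  [B₀.hot * -1 + 29]
39. n20.env = 20  [B₀.hot * -1 + 41]
40. n21.wid = 14  [terminal]
41. n22.val = false  [terminal]
42. n20.fin = -6  [(if f.val then d.wid else B.env) - 26]
43. n20.sig = false  [B.hot == d.wid]
44. n23.val = true  [terminal]
45. n25.val = true  [terminal]
46. n26.wid = 18  [terminal]
47. n24.off = false  [d.wid > 18]
48. n24.fin = -8  [d.wid - 26]
49. n24.ok = 25  [25]
50. n19.fin = 16  [B₁.fin * 2 + 28]
51. n19.sig = true  [not B₁.sig]
52. n16.fin = 25  [B₀.env + 27]
53. n16.sig = false  [false]
54. n0.off = false  [b.lim == C.fin]
55. n0.fin = 16  [(if B.sig then C.fin else b.lim) - 12]
56. n0.ok = -7  [b.lim * 2 - 63]

21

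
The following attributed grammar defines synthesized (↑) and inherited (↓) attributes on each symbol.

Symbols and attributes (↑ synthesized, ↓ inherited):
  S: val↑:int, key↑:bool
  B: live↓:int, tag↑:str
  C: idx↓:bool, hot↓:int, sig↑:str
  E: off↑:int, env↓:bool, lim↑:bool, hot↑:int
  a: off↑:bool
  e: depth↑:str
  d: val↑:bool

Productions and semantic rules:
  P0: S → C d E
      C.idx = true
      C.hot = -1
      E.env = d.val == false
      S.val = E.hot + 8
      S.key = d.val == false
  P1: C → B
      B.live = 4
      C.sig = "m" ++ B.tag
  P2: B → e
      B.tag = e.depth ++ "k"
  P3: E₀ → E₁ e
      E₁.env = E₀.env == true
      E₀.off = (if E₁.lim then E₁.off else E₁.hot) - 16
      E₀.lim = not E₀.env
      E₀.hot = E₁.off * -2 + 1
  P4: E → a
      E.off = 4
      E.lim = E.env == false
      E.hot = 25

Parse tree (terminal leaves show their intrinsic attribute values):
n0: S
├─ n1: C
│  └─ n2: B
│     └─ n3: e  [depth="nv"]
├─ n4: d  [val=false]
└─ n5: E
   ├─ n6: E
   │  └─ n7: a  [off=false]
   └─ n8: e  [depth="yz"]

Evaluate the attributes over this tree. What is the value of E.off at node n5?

1. n1.idx = true  [true]
2. n1.hot = -1  [-1]
3. n2.live = 4  [4]
4. n3.depth = "nv"  [terminal]
5. n2.tag = "nvk"  [e.depth ++ "k"]
6. n1.sig = "mnvk"  ["m" ++ B.tag]
7. n4.val = false  [terminal]
8. n5.env = true  [d.val == false]
9. n6.env = true  [E₀.env == true]
10. n7.off = false  [terminal]
11. n6.off = 4  [4]
12. n6.lim = false  [E.env == false]
13. n6.hot = 25  [25]
14. n8.depth = "yz"  [terminal]
15. n5.off = 9  [(if E₁.lim then E₁.off else E₁.hot) - 16]
16. n5.lim = false  [not E₀.env]
17. n5.hot = -7  [E₁.off * -2 + 1]
18. n0.val = 1  [E.hot + 8]
19. n0.key = true  [d.val == false]

9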